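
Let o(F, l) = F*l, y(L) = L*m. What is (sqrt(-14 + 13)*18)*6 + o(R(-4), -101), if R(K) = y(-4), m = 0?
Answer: 108*I ≈ 108.0*I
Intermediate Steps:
y(L) = 0 (y(L) = L*0 = 0)
R(K) = 0
(sqrt(-14 + 13)*18)*6 + o(R(-4), -101) = (sqrt(-14 + 13)*18)*6 + 0*(-101) = (sqrt(-1)*18)*6 + 0 = (I*18)*6 + 0 = (18*I)*6 + 0 = 108*I + 0 = 108*I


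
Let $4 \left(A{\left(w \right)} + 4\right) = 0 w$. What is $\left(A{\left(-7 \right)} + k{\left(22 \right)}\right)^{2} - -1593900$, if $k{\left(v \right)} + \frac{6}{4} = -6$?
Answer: $\frac{6376129}{4} \approx 1.594 \cdot 10^{6}$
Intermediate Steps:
$A{\left(w \right)} = -4$ ($A{\left(w \right)} = -4 + \frac{0 w}{4} = -4 + \frac{1}{4} \cdot 0 = -4 + 0 = -4$)
$k{\left(v \right)} = - \frac{15}{2}$ ($k{\left(v \right)} = - \frac{3}{2} - 6 = - \frac{15}{2}$)
$\left(A{\left(-7 \right)} + k{\left(22 \right)}\right)^{2} - -1593900 = \left(-4 - \frac{15}{2}\right)^{2} - -1593900 = \left(- \frac{23}{2}\right)^{2} + 1593900 = \frac{529}{4} + 1593900 = \frac{6376129}{4}$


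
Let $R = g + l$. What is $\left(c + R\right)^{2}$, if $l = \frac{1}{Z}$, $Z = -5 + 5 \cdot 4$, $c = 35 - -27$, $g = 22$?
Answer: $\frac{1590121}{225} \approx 7067.2$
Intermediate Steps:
$c = 62$ ($c = 35 + 27 = 62$)
$Z = 15$ ($Z = -5 + 20 = 15$)
$l = \frac{1}{15} \approx 0.066667$
$R = \frac{331}{15}$ ($R = 22 + \frac{1}{15} = \frac{331}{15} \approx 22.067$)
$\left(c + R\right)^{2} = \left(62 + \frac{331}{15}\right)^{2} = \left(\frac{1261}{15}\right)^{2} = \frac{1590121}{225}$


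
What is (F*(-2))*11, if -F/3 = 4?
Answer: 264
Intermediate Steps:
F = -12 (F = -3*4 = -12)
(F*(-2))*11 = -12*(-2)*11 = 24*11 = 264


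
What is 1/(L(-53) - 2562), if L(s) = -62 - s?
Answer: -1/2571 ≈ -0.00038895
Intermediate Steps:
1/(L(-53) - 2562) = 1/((-62 - 1*(-53)) - 2562) = 1/((-62 + 53) - 2562) = 1/(-9 - 2562) = 1/(-2571) = -1/2571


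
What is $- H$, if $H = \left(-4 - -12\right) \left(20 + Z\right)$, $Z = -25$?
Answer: $40$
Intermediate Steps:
$H = -40$ ($H = \left(-4 - -12\right) \left(20 - 25\right) = \left(-4 + 12\right) \left(-5\right) = 8 \left(-5\right) = -40$)
$- H = \left(-1\right) \left(-40\right) = 40$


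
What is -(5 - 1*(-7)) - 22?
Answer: -34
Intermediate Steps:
-(5 - 1*(-7)) - 22 = -(5 + 7) - 22 = -1*12 - 22 = -12 - 22 = -34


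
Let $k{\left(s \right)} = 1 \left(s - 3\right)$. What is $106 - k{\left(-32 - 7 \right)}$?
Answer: $148$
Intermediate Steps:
$k{\left(s \right)} = -3 + s$ ($k{\left(s \right)} = 1 \left(-3 + s\right) = -3 + s$)
$106 - k{\left(-32 - 7 \right)} = 106 - \left(-3 - 39\right) = 106 - -42 = 106 + 42 = 148$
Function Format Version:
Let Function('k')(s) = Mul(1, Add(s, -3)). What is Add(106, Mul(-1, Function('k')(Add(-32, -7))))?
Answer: 148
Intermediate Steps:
Function('k')(s) = Add(-3, s) (Function('k')(s) = Mul(1, Add(-3, s)) = Add(-3, s))
Add(106, Mul(-1, Function('k')(Add(-32, -7)))) = Add(106, Mul(-1, Add(-3, Add(-32, -7)))) = Add(106, Mul(-1, Add(-3, -39))) = Add(106, Mul(-1, -42)) = Add(106, 42) = 148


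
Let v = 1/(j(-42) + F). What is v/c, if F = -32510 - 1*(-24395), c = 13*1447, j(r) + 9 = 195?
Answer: -1/149152419 ≈ -6.7046e-9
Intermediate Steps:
j(r) = 186 (j(r) = -9 + 195 = 186)
c = 18811
F = -8115 (F = -32510 + 24395 = -8115)
v = -1/7929 (v = 1/(186 - 8115) = 1/(-7929) = -1/7929 ≈ -0.00012612)
v/c = -1/7929/18811 = -1/7929*1/18811 = -1/149152419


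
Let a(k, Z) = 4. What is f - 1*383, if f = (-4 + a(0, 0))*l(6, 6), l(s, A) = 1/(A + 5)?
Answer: -383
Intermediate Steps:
l(s, A) = 1/(5 + A)
f = 0 (f = (-4 + 4)/(5 + 6) = 0/11 = 0*(1/11) = 0)
f - 1*383 = 0 - 1*383 = 0 - 383 = -383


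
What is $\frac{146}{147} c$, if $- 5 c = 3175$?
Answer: $- \frac{92710}{147} \approx -630.68$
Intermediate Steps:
$c = -635$ ($c = \left(- \frac{1}{5}\right) 3175 = -635$)
$\frac{146}{147} c = \frac{146}{147} \left(-635\right) = - \frac{92710}{147}$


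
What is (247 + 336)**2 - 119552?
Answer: 220337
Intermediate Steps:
(247 + 336)**2 - 119552 = 583**2 - 119552 = 339889 - 119552 = 220337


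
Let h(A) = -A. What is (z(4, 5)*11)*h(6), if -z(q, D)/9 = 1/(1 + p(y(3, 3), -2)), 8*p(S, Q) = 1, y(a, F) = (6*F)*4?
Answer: 528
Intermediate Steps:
y(a, F) = 24*F
p(S, Q) = 1/8 (p(S, Q) = (1/8)*1 = 1/8)
z(q, D) = -8 (z(q, D) = -9/(1 + 1/8) = -9/9/8 = -9*8/9 = -8)
(z(4, 5)*11)*h(6) = (-8*11)*(-1*6) = -88*(-6) = 528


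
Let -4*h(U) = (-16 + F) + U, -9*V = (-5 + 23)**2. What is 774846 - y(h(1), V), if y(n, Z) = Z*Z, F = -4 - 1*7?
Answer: 773550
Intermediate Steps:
F = -11 (F = -4 - 7 = -11)
V = -36 (V = -(-5 + 23)**2/9 = -1/9*18**2 = -1/9*324 = -36)
h(U) = 27/4 - U/4 (h(U) = -((-16 - 11) + U)/4 = -(-27 + U)/4 = 27/4 - U/4)
y(n, Z) = Z**2
774846 - y(h(1), V) = 774846 - 1*(-36)**2 = 774846 - 1*1296 = 774846 - 1296 = 773550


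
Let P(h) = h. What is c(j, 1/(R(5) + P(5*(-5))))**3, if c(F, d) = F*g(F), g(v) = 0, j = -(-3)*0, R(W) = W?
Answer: 0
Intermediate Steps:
j = 0 (j = -3*0 = 0)
c(F, d) = 0 (c(F, d) = F*0 = 0)
c(j, 1/(R(5) + P(5*(-5))))**3 = 0**3 = 0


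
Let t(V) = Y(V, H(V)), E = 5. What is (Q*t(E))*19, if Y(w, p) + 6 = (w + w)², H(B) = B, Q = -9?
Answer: -16074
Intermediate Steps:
Y(w, p) = -6 + 4*w² (Y(w, p) = -6 + (w + w)² = -6 + (2*w)² = -6 + 4*w²)
t(V) = -6 + 4*V²
(Q*t(E))*19 = -9*(-6 + 4*5²)*19 = -9*(-6 + 4*25)*19 = -9*(-6 + 100)*19 = -9*94*19 = -846*19 = -16074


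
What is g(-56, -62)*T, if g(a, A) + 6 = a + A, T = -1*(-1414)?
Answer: -175336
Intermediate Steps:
T = 1414
g(a, A) = -6 + A + a (g(a, A) = -6 + (a + A) = -6 + (A + a) = -6 + A + a)
g(-56, -62)*T = (-6 - 62 - 56)*1414 = -124*1414 = -175336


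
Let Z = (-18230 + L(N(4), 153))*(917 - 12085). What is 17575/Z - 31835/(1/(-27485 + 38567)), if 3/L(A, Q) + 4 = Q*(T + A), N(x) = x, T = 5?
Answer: -98617856594025361045/279532661216 ≈ -3.5280e+8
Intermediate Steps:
L(A, Q) = 3/(-4 + Q*(5 + A))
Z = 279532661216/1373 (Z = (-18230 + 3/(-4 + 5*153 + 4*153))*(917 - 12085) = (-18230 + 3/(-4 + 765 + 612))*(-11168) = (-18230 + 3/1373)*(-11168) = -25029787/1373*(-11168) = 279532661216/1373 ≈ 2.0359e+8)
17575/Z - 31835/(1/(-27485 + 38567)) = 17575/(279532661216/1373) - 31835/(1/(-27485 + 38567)) = 17575*(1373/279532661216) - 31835/(1/11082) = 24130475/279532661216 - 31835/1/11082 = 24130475/279532661216 - 31835*11082 = 24130475/279532661216 - 352795470 = -98617856594025361045/279532661216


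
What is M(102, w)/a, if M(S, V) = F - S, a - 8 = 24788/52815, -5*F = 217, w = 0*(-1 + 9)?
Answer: -7679301/447308 ≈ -17.168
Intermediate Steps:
w = 0 (w = 0*8 = 0)
F = -217/5 (F = -⅕*217 = -217/5 ≈ -43.400)
a = 447308/52815 (a = 8 + 24788/52815 = 447308/52815 ≈ 8.4693)
M(S, V) = -217/5 - S
M(102, w)/a = (-217/5 - 1*102)/(447308/52815) = (-217/5 - 102)*(52815/447308) = -727/5*52815/447308 = -7679301/447308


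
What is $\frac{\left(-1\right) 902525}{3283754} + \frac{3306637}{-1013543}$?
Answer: $- \frac{11772930371373}{3328225880422} \approx -3.5373$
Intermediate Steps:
$\frac{\left(-1\right) 902525}{3283754} + \frac{3306637}{-1013543} = \left(-902525\right) \frac{1}{3283754} + 3306637 \left(- \frac{1}{1013543}\right) = - \frac{902525}{3283754} - \frac{3306637}{1013543} = - \frac{11772930371373}{3328225880422}$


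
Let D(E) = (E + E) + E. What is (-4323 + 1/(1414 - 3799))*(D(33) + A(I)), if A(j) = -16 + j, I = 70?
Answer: -175276052/265 ≈ -6.6142e+5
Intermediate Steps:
D(E) = 3*E (D(E) = 2*E + E = 3*E)
(-4323 + 1/(1414 - 3799))*(D(33) + A(I)) = (-4323 + 1/(1414 - 3799))*(3*33 + (-16 + 70)) = (-4323 + 1/(-2385))*(99 + 54) = (-4323 - 1/2385)*153 = -10310356/2385*153 = -175276052/265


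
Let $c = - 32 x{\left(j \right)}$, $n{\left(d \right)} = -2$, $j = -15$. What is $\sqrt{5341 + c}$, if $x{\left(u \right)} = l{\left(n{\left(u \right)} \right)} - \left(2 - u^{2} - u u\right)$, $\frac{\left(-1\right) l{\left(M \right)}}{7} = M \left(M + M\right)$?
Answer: $49 i \sqrt{3} \approx 84.87 i$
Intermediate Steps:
$l{\left(M \right)} = - 14 M^{2}$ ($l{\left(M \right)} = - 7 M \left(M + M\right) = - 7 M 2 M = - 7 \cdot 2 M^{2} = - 14 M^{2}$)
$x{\left(u \right)} = -58 + 2 u^{2}$ ($x{\left(u \right)} = - 14 \left(-2\right)^{2} - \left(2 - u^{2} - u u\right) = \left(-14\right) 4 + \left(\left(u^{2} + u^{2}\right) - 2\right) = -56 + \left(2 u^{2} - 2\right) = -56 + \left(-2 + 2 u^{2}\right) = -58 + 2 u^{2}$)
$c = -12544$ ($c = - 32 \left(-58 + 2 \left(-15\right)^{2}\right) = - 32 \left(-58 + 2 \cdot 225\right) = - 32 \left(-58 + 450\right) = \left(-32\right) 392 = -12544$)
$\sqrt{5341 + c} = \sqrt{5341 - 12544} = \sqrt{-7203} = 49 i \sqrt{3}$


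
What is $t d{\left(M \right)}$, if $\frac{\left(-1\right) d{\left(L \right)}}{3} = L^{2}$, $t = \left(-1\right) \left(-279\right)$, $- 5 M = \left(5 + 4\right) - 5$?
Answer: $- \frac{13392}{25} \approx -535.68$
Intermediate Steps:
$M = - \frac{4}{5}$ ($M = - \frac{\left(5 + 4\right) - 5}{5} = - \frac{9 - 5}{5} = \left(- \frac{1}{5}\right) 4 = - \frac{4}{5} \approx -0.8$)
$t = 279$
$d{\left(L \right)} = - 3 L^{2}$
$t d{\left(M \right)} = 279 \left(- 3 \left(- \frac{4}{5}\right)^{2}\right) = 279 \left(\left(-3\right) \frac{16}{25}\right) = 279 \left(- \frac{48}{25}\right) = - \frac{13392}{25}$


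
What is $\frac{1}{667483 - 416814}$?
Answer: $\frac{1}{250669} \approx 3.9893 \cdot 10^{-6}$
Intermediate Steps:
$\frac{1}{667483 - 416814} = \frac{1}{250669}$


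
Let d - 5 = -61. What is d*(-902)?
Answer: 50512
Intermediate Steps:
d = -56 (d = 5 - 61 = -56)
d*(-902) = -56*(-902) = 50512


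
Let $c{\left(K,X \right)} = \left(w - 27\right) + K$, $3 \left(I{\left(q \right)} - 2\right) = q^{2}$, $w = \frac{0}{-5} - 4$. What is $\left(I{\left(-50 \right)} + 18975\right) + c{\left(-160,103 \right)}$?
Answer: $\frac{58858}{3} \approx 19619.0$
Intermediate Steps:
$w = -4$ ($w = 0 \left(- \frac{1}{5}\right) - 4 = 0 - 4 = -4$)
$I{\left(q \right)} = 2 + \frac{q^{2}}{3}$
$c{\left(K,X \right)} = -31 + K$ ($c{\left(K,X \right)} = \left(-4 - 27\right) + K = -31 + K$)
$\left(I{\left(-50 \right)} + 18975\right) + c{\left(-160,103 \right)} = \left(\left(2 + \frac{\left(-50\right)^{2}}{3}\right) + 18975\right) - 191 = \left(\left(2 + \frac{1}{3} \cdot 2500\right) + 18975\right) - 191 = \left(\left(2 + \frac{2500}{3}\right) + 18975\right) - 191 = \left(\frac{2506}{3} + 18975\right) - 191 = \frac{59431}{3} - 191 = \frac{58858}{3}$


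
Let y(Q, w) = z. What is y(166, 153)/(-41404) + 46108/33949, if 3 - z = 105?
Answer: 956259215/702812198 ≈ 1.3606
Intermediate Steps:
z = -102 (z = 3 - 1*105 = 3 - 105 = -102)
y(Q, w) = -102
y(166, 153)/(-41404) + 46108/33949 = -102/(-41404) + 46108/33949 = -102*(-1/41404) + 46108*(1/33949) = 51/20702 + 46108/33949 = 956259215/702812198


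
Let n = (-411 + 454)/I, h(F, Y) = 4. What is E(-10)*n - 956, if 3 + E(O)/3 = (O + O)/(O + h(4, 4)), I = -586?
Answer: -560259/586 ≈ -956.07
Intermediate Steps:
n = -43/586 (n = (-411 + 454)/(-586) = 43*(-1/586) = -43/586 ≈ -0.073379)
E(O) = -9 + 6*O/(4 + O) (E(O) = -9 + 3*((O + O)/(O + 4)) = -9 + 3*((2*O)/(4 + O)) = -9 + 3*(2*O/(4 + O)) = -9 + 6*O/(4 + O))
E(-10)*n - 956 = (3*(-12 - 1*(-10))/(4 - 10))*(-43/586) - 956 = (3*(-12 + 10)/(-6))*(-43/586) - 956 = (3*(-1/6)*(-2))*(-43/586) - 956 = 1*(-43/586) - 956 = -43/586 - 956 = -560259/586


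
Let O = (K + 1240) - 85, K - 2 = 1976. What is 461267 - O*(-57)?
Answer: 639848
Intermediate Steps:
K = 1978 (K = 2 + 1976 = 1978)
O = 3133 (O = (1978 + 1240) - 85 = 3218 - 85 = 3133)
461267 - O*(-57) = 461267 - 3133*(-57) = 461267 - 1*(-178581) = 461267 + 178581 = 639848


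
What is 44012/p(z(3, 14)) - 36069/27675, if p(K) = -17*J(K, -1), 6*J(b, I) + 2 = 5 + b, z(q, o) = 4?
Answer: -2437494937/1097775 ≈ -2220.4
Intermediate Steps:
J(b, I) = ½ + b/6 (J(b, I) = -⅓ + (5 + b)/6 = -⅓ + (⅚ + b/6) = ½ + b/6)
p(K) = -17/2 - 17*K/6 (p(K) = -17*(½ + K/6) = -17/2 - 17*K/6)
44012/p(z(3, 14)) - 36069/27675 = 44012/(-17/2 - 17/6*4) - 36069/27675 = 44012/(-17/2 - 34/3) - 36069*1/27675 = 44012/(-119/6) - 12023/9225 = 44012*(-6/119) - 12023/9225 = -264072/119 - 12023/9225 = -2437494937/1097775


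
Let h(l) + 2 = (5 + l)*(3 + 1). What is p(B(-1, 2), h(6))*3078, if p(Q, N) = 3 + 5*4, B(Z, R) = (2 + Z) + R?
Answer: 70794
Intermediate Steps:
B(Z, R) = 2 + R + Z
h(l) = 18 + 4*l (h(l) = -2 + (5 + l)*(3 + 1) = -2 + (5 + l)*4 = -2 + (20 + 4*l) = 18 + 4*l)
p(Q, N) = 23 (p(Q, N) = 3 + 20 = 23)
p(B(-1, 2), h(6))*3078 = 23*3078 = 70794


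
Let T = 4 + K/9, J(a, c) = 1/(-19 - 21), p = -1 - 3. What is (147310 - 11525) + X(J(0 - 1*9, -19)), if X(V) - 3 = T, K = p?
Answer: 1222124/9 ≈ 1.3579e+5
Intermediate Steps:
p = -4
K = -4
J(a, c) = -1/40 (J(a, c) = 1/(-40) = -1/40)
T = 32/9 (T = 4 - 4/9 = 32/9 ≈ 3.5556)
X(V) = 59/9 (X(V) = 3 + 32/9 = 59/9)
(147310 - 11525) + X(J(0 - 1*9, -19)) = (147310 - 11525) + 59/9 = 135785 + 59/9 = 1222124/9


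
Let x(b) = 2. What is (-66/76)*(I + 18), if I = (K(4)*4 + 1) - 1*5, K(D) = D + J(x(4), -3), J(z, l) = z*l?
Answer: -99/19 ≈ -5.2105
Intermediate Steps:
J(z, l) = l*z
K(D) = -6 + D (K(D) = D - 3*2 = D - 6 = -6 + D)
I = -12 (I = ((-6 + 4)*4 + 1) - 1*5 = (-2*4 + 1) - 5 = (-8 + 1) - 5 = -7 - 5 = -12)
(-66/76)*(I + 18) = (-66/76)*(-12 + 18) = -66*1/76*6 = -33/38*6 = -99/19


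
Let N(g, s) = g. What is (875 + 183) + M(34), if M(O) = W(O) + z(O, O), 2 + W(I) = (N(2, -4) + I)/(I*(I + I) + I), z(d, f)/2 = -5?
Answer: 408992/391 ≈ 1046.0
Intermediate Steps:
z(d, f) = -10 (z(d, f) = 2*(-5) = -10)
W(I) = -2 + (2 + I)/(I + 2*I²) (W(I) = -2 + (2 + I)/(I*(I + I) + I) = -2 + (2 + I)/(I*(2*I) + I) = -2 + (2 + I)/(2*I² + I) = -2 + (2 + I)/(I + 2*I²))
M(O) = -10 + (2 - O - 4*O²)/(O*(1 + 2*O)) (M(O) = (2 - O - 4*O²)/(O*(1 + 2*O)) - 10 = -10 + (2 - O - 4*O²)/(O*(1 + 2*O)))
(875 + 183) + M(34) = (875 + 183) + (2 - 24*34² - 11*34)/(34*(1 + 2*34)) = 1058 + (2 - 24*1156 - 374)/(34*(1 + 68)) = 1058 + (1/34)*(2 - 27744 - 374)/69 = 1058 + (1/34)*(1/69)*(-28116) = 1058 - 4686/391 = 408992/391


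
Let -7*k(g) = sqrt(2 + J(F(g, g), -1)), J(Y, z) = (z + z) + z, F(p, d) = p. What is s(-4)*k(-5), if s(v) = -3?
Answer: 3*I/7 ≈ 0.42857*I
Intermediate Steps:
J(Y, z) = 3*z (J(Y, z) = 2*z + z = 3*z)
k(g) = -I/7 (k(g) = -sqrt(2 + 3*(-1))/7 = -sqrt(2 - 3)/7 = -I/7)
s(-4)*k(-5) = -(-3)*I/7 = 3*I/7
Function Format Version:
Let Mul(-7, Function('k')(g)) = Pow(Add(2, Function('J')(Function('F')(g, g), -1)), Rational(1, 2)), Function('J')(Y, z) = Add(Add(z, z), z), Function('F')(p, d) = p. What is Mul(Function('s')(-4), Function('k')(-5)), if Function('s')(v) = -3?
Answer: Mul(Rational(3, 7), I) ≈ Mul(0.42857, I)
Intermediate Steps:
Function('J')(Y, z) = Mul(3, z) (Function('J')(Y, z) = Add(Mul(2, z), z) = Mul(3, z))
Function('k')(g) = Mul(Rational(-1, 7), I) (Function('k')(g) = Mul(Rational(-1, 7), Pow(Add(2, Mul(3, -1)), Rational(1, 2))) = Mul(Rational(-1, 7), Pow(Add(2, -3), Rational(1, 2))) = Mul(Rational(-1, 7), Pow(-1, Rational(1, 2))) = Mul(Rational(-1, 7), I))
Mul(Function('s')(-4), Function('k')(-5)) = Mul(-3, Mul(Rational(-1, 7), I)) = Mul(Rational(3, 7), I)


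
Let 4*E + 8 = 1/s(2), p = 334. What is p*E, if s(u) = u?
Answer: -2505/4 ≈ -626.25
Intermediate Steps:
E = -15/8 (E = -2 + (¼)/2 = -2 + (¼)*(½) = -2 + ⅛ = -15/8 ≈ -1.8750)
p*E = 334*(-15/8) = -2505/4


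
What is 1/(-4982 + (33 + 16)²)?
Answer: -1/2581 ≈ -0.00038745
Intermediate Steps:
1/(-4982 + (33 + 16)²) = 1/(-4982 + 49²) = 1/(-4982 + 2401) = 1/(-2581) = -1/2581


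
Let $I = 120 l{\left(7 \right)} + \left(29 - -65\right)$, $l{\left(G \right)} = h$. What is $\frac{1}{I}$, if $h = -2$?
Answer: $- \frac{1}{146} \approx -0.0068493$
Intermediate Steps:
$l{\left(G \right)} = -2$
$I = -146$ ($I = 120 \left(-2\right) + \left(29 - -65\right) = -240 + \left(29 + 65\right) = -240 + 94 = -146$)
$\frac{1}{I} = \frac{1}{-146} = - \frac{1}{146}$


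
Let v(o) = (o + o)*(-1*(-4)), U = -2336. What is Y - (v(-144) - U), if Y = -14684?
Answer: -15868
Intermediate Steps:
v(o) = 8*o (v(o) = (2*o)*4 = 8*o)
Y - (v(-144) - U) = -14684 - (8*(-144) - 1*(-2336)) = -14684 - (-1152 + 2336) = -14684 - 1*1184 = -14684 - 1184 = -15868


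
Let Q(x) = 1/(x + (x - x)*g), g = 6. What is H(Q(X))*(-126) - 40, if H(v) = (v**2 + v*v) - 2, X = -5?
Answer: 5048/25 ≈ 201.92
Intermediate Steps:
Q(x) = 1/x (Q(x) = 1/(x + (x - x)*6) = 1/(x + 0*6) = 1/(x + 0) = 1/x)
H(v) = -2 + 2*v**2 (H(v) = (v**2 + v**2) - 2 = 2*v**2 - 2 = -2 + 2*v**2)
H(Q(X))*(-126) - 40 = (-2 + 2*(1/(-5))**2)*(-126) - 40 = (-2 + 2*(-1/5)**2)*(-126) - 40 = (-2 + 2*(1/25))*(-126) - 40 = (-2 + 2/25)*(-126) - 40 = -48/25*(-126) - 40 = 6048/25 - 40 = 5048/25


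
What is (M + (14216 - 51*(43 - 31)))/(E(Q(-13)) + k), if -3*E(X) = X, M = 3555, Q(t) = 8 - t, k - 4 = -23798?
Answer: -17159/23801 ≈ -0.72094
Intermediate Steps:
k = -23794 (k = 4 - 23798 = -23794)
E(X) = -X/3
(M + (14216 - 51*(43 - 31)))/(E(Q(-13)) + k) = (3555 + (14216 - 51*(43 - 31)))/(-(8 - 1*(-13))/3 - 23794) = (3555 + (14216 - 51*12))/(-(8 + 13)/3 - 23794) = (3555 + (14216 - 1*612))/(-⅓*21 - 23794) = (3555 + (14216 - 612))/(-7 - 23794) = (3555 + 13604)/(-23801) = 17159*(-1/23801) = -17159/23801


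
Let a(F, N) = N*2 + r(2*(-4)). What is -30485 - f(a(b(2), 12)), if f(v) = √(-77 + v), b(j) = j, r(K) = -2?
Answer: -30485 - I*√55 ≈ -30485.0 - 7.4162*I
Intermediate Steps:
a(F, N) = -2 + 2*N (a(F, N) = N*2 - 2 = 2*N - 2 = -2 + 2*N)
-30485 - f(a(b(2), 12)) = -30485 - √(-77 + (-2 + 2*12)) = -30485 - √(-77 + (-2 + 24)) = -30485 - √(-77 + 22) = -30485 - √(-55) = -30485 - I*√55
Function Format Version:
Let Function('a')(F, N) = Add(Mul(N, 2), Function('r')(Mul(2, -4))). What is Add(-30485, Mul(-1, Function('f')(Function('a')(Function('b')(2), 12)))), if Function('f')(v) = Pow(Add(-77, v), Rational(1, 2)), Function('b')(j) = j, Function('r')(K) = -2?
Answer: Add(-30485, Mul(-1, I, Pow(55, Rational(1, 2)))) ≈ Add(-30485., Mul(-7.4162, I))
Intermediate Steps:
Function('a')(F, N) = Add(-2, Mul(2, N)) (Function('a')(F, N) = Add(Mul(N, 2), -2) = Add(Mul(2, N), -2) = Add(-2, Mul(2, N)))
Add(-30485, Mul(-1, Function('f')(Function('a')(Function('b')(2), 12)))) = Add(-30485, Mul(-1, Pow(Add(-77, Add(-2, Mul(2, 12))), Rational(1, 2)))) = Add(-30485, Mul(-1, Pow(Add(-77, Add(-2, 24)), Rational(1, 2)))) = Add(-30485, Mul(-1, Pow(Add(-77, 22), Rational(1, 2)))) = Add(-30485, Mul(-1, Pow(-55, Rational(1, 2)))) = Add(-30485, Mul(-1, Mul(I, Pow(55, Rational(1, 2))))) = Add(-30485, Mul(-1, I, Pow(55, Rational(1, 2))))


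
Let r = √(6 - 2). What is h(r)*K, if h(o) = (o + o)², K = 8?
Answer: 128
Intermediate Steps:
r = 2 (r = √4 = 2)
h(o) = 4*o² (h(o) = (2*o)² = 4*o²)
h(r)*K = (4*2²)*8 = (4*4)*8 = 16*8 = 128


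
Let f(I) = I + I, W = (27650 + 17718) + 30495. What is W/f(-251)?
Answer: -75863/502 ≈ -151.12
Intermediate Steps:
W = 75863 (W = 45368 + 30495 = 75863)
f(I) = 2*I
W/f(-251) = 75863/((2*(-251))) = 75863/(-502) = 75863*(-1/502) = -75863/502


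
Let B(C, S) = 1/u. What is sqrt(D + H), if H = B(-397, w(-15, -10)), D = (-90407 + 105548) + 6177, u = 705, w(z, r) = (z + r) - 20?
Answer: sqrt(10595579655)/705 ≈ 146.01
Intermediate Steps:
w(z, r) = -20 + r + z (w(z, r) = (r + z) - 20 = -20 + r + z)
D = 21318 (D = 15141 + 6177 = 21318)
B(C, S) = 1/705
H = 1/705 ≈ 0.0014184
sqrt(D + H) = sqrt(21318 + 1/705) = sqrt(15029191/705) = sqrt(10595579655)/705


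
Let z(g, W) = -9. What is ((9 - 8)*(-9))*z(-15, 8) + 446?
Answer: 527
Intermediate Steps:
((9 - 8)*(-9))*z(-15, 8) + 446 = ((9 - 8)*(-9))*(-9) + 446 = (1*(-9))*(-9) + 446 = -9*(-9) + 446 = 81 + 446 = 527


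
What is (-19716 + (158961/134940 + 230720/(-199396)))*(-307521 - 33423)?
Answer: 3768055674714407652/560552005 ≈ 6.7220e+9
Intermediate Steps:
(-19716 + (158961/134940 + 230720/(-199396)))*(-307521 - 33423) = (-19716 + (158961*(1/134940) + 230720*(-1/199396)))*(-340944) = (-19716 + (52987/44980 - 57680/49849))*(-340944) = (-19716 + 46902563/2242208020)*(-340944) = -44207326419757/2242208020*(-340944) = 3768055674714407652/560552005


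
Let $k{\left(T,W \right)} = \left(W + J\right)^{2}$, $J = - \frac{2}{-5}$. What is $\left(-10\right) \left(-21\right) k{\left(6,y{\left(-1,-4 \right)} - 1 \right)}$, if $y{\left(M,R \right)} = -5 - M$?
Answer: $\frac{22218}{5} \approx 4443.6$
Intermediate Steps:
$J = \frac{2}{5}$ ($J = \left(-2\right) \left(- \frac{1}{5}\right) = \frac{2}{5} \approx 0.4$)
$k{\left(T,W \right)} = \left(\frac{2}{5} + W\right)^{2}$ ($k{\left(T,W \right)} = \left(W + \frac{2}{5}\right)^{2} = \left(\frac{2}{5} + W\right)^{2}$)
$\left(-10\right) \left(-21\right) k{\left(6,y{\left(-1,-4 \right)} - 1 \right)} = \left(-10\right) \left(-21\right) \frac{\left(2 + 5 \left(\left(-5 - -1\right) - 1\right)\right)^{2}}{25} = 210 \frac{\left(2 + 5 \left(\left(-5 + 1\right) - 1\right)\right)^{2}}{25} = 210 \frac{\left(2 + 5 \left(-4 - 1\right)\right)^{2}}{25} = 210 \frac{\left(2 + 5 \left(-5\right)\right)^{2}}{25} = 210 \frac{\left(2 - 25\right)^{2}}{25} = 210 \frac{\left(-23\right)^{2}}{25} = 210 \cdot \frac{1}{25} \cdot 529 = 210 \cdot \frac{529}{25} = \frac{22218}{5}$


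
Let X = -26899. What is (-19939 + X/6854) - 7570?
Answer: -188573585/6854 ≈ -27513.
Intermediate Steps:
(-19939 + X/6854) - 7570 = (-19939 - 26899/6854) - 7570 = -136688805/6854 - 7570 = -188573585/6854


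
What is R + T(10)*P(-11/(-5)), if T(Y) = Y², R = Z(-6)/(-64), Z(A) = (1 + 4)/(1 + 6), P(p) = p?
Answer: 98555/448 ≈ 219.99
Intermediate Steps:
Z(A) = 5/7
R = -5/448 (R = (5/7)/(-64) = (5/7)*(-1/64) = -5/448 ≈ -0.011161)
R + T(10)*P(-11/(-5)) = -5/448 + 10²*(-11/(-5)) = -5/448 + 100*(-11*(-⅕)) = -5/448 + 100*(11/5) = -5/448 + 220 = 98555/448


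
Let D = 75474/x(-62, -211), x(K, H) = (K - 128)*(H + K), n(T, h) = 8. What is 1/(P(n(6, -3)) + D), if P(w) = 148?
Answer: 1235/184577 ≈ 0.0066910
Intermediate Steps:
x(K, H) = (-128 + K)*(H + K)
D = 1797/1235 (D = 75474/((-62)² - 128*(-211) - 128*(-62) - 211*(-62)) = 75474/(3844 + 27008 + 7936 + 13082) = 75474/51870 = 75474*(1/51870) = 1797/1235 ≈ 1.4551)
1/(P(n(6, -3)) + D) = 1/(148 + 1797/1235) = 1/(184577/1235) = 1235/184577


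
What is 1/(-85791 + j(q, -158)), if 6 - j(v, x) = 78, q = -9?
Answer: -1/85863 ≈ -1.1646e-5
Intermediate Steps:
j(v, x) = -72 (j(v, x) = 6 - 1*78 = 6 - 78 = -72)
1/(-85791 + j(q, -158)) = 1/(-85791 - 72) = 1/(-85863) = -1/85863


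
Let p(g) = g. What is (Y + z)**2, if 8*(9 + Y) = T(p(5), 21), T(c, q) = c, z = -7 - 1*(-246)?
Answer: 3404025/64 ≈ 53188.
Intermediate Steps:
z = 239 (z = -7 + 246 = 239)
Y = -67/8 (Y = -9 + (1/8)*5 = -9 + 5/8 = -67/8 ≈ -8.3750)
(Y + z)**2 = (-67/8 + 239)**2 = (1845/8)**2 = 3404025/64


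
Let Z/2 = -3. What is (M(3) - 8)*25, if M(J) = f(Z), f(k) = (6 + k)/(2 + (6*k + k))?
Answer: -200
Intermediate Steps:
Z = -6 (Z = 2*(-3) = -6)
f(k) = (6 + k)/(2 + 7*k)
M(J) = 0 (M(J) = (6 - 6)/(2 + 7*(-6)) = 0/(2 - 42) = 0/(-40) = -1/40*0 = 0)
(M(3) - 8)*25 = (0 - 8)*25 = -8*25 = -200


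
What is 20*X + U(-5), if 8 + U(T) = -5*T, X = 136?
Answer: 2737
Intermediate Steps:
U(T) = -8 - 5*T
20*X + U(-5) = 20*136 + (-8 - 5*(-5)) = 2720 + (-8 + 25) = 2720 + 17 = 2737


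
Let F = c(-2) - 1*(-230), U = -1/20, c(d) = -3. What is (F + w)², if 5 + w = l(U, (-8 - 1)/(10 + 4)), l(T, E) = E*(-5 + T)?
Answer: 3977698761/78400 ≈ 50736.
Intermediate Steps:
U = -1/20 (U = -1*1/20 = -1/20 ≈ -0.050000)
w = -491/280 (w = -5 + ((-8 - 1)/(10 + 4))*(-5 - 1/20) = -5 - 9/14*(-101/20) = -5 + 909/280 = -491/280 ≈ -1.7536)
F = 227 (F = -3 - 1*(-230) = -3 + 230 = 227)
(F + w)² = (227 - 491/280)² = (63069/280)² = 3977698761/78400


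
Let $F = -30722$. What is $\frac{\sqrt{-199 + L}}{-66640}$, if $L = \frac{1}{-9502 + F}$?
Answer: $- \frac{i \sqrt{20123506578}}{670131840} \approx - 0.00021169 i$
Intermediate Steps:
$L = - \frac{1}{40224}$ ($L = \frac{1}{-9502 - 30722} = \frac{1}{-40224} = - \frac{1}{40224} \approx -2.4861 \cdot 10^{-5}$)
$\frac{\sqrt{-199 + L}}{-66640} = \frac{\sqrt{-199 - \frac{1}{40224}}}{-66640} = \sqrt{- \frac{8004577}{40224}} \left(- \frac{1}{66640}\right) = \frac{i \sqrt{20123506578}}{10056} \left(- \frac{1}{66640}\right) = - \frac{i \sqrt{20123506578}}{670131840}$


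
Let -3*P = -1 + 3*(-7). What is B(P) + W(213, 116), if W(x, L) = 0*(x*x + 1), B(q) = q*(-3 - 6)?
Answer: -66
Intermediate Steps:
P = 22/3 (P = -(-1 + 3*(-7))/3 = -(-1 - 21)/3 = -1/3*(-22) = 22/3 ≈ 7.3333)
B(q) = -9*q (B(q) = q*(-9) = -9*q)
W(x, L) = 0 (W(x, L) = 0*(x**2 + 1) = 0*(1 + x**2) = 0)
B(P) + W(213, 116) = -9*22/3 + 0 = -66 + 0 = -66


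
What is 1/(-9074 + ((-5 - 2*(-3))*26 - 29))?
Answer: -1/9077 ≈ -0.00011017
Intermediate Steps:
1/(-9074 + ((-5 - 2*(-3))*26 - 29)) = 1/(-9074 + ((-5 + 6)*26 - 29)) = 1/(-9074 + (1*26 - 29)) = 1/(-9074 + (26 - 29)) = 1/(-9074 - 3) = 1/(-9077) = -1/9077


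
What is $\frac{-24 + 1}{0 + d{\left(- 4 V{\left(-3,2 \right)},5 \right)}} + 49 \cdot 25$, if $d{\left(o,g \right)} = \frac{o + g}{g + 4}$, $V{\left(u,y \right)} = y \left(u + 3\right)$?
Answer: $\frac{5918}{5} \approx 1183.6$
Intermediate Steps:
$V{\left(u,y \right)} = y \left(3 + u\right)$
$d{\left(o,g \right)} = \frac{g + o}{4 + g}$
$\frac{-24 + 1}{0 + d{\left(- 4 V{\left(-3,2 \right)},5 \right)}} + 49 \cdot 25 = \frac{-24 + 1}{0 + \frac{5 - 4 \cdot 2 \left(3 - 3\right)}{4 + 5}} + 49 \cdot 25 = - \frac{23}{0 + \frac{5 - 4 \cdot 2 \cdot 0}{9}} + 1225 = - \frac{23}{0 + \frac{5 - 0}{9}} + 1225 = - \frac{23}{0 + \frac{5 + 0}{9}} + 1225 = - \frac{23}{0 + \frac{1}{9} \cdot 5} + 1225 = - \frac{23}{0 + \frac{5}{9}} + 1225 = - \frac{23}{\frac{5}{9}} + 1225 = \left(-23\right) \frac{9}{5} + 1225 = - \frac{207}{5} + 1225 = \frac{5918}{5}$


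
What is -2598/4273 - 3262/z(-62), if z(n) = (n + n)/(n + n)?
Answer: -13941124/4273 ≈ -3262.6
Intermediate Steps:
z(n) = 1 (z(n) = (2*n)/((2*n)) = (2*n)*(1/(2*n)) = 1)
-2598/4273 - 3262/z(-62) = -2598/4273 - 3262/1 = -2598*1/4273 - 3262*1 = -2598/4273 - 3262 = -13941124/4273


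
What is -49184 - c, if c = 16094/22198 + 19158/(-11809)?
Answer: -6446335380125/131068091 ≈ -49183.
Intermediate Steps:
c = -117607619/131068091 (c = 16094*(1/22198) + 19158*(-1/11809) = 8047/11099 - 19158/11809 = -117607619/131068091 ≈ -0.89730)
-49184 - c = -49184 - 1*(-117607619/131068091) = -49184 + 117607619/131068091 = -6446335380125/131068091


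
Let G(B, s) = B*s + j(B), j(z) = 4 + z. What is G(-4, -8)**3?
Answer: 32768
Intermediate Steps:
G(B, s) = 4 + B + B*s (G(B, s) = B*s + (4 + B) = 4 + B + B*s)
G(-4, -8)**3 = (4 - 4 - 4*(-8))**3 = (4 - 4 + 32)**3 = 32**3 = 32768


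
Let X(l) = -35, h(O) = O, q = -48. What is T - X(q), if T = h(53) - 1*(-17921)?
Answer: 18009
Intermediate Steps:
T = 17974 (T = 53 - 1*(-17921) = 53 + 17921 = 17974)
T - X(q) = 17974 - 1*(-35) = 17974 + 35 = 18009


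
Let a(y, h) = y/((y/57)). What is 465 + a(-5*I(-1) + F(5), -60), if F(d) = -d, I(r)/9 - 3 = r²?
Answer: 522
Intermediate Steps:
I(r) = 27 + 9*r²
a(y, h) = 57 (a(y, h) = y/((y*(1/57))) = y/((y/57)) = y*(57/y) = 57)
465 + a(-5*I(-1) + F(5), -60) = 465 + 57 = 522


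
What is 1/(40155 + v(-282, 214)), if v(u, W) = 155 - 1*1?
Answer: 1/40309 ≈ 2.4808e-5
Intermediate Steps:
v(u, W) = 154 (v(u, W) = 155 - 1 = 154)
1/(40155 + v(-282, 214)) = 1/(40155 + 154) = 1/40309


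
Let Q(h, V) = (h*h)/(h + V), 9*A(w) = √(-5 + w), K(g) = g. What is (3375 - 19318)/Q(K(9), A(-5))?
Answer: -15943/9 - 15943*I*√10/729 ≈ -1771.4 - 69.158*I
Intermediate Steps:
A(w) = √(-5 + w)/9
Q(h, V) = h²/(V + h)
(3375 - 19318)/Q(K(9), A(-5)) = (3375 - 19318)/((9²/(√(-5 - 5)/9 + 9))) = -(15943/9 + 15943*I*√10/729) = -15943*(⅑ + I*√10/729) = -15943/9 - 15943*I*√10/729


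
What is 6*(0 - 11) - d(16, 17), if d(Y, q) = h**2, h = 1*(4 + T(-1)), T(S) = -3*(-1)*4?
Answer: -322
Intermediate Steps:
T(S) = 12 (T(S) = 3*4 = 12)
h = 16 (h = 1*(4 + 12) = 1*16 = 16)
d(Y, q) = 256 (d(Y, q) = 16**2 = 256)
6*(0 - 11) - d(16, 17) = 6*(0 - 11) - 1*256 = 6*(-11) - 256 = -66 - 256 = -322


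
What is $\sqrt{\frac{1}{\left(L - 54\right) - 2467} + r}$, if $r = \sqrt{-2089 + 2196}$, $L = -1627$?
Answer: $\frac{\sqrt{-1037 + 4301476 \sqrt{107}}}{2074} \approx 3.2162$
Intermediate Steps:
$r = \sqrt{107} \approx 10.344$
$\sqrt{\frac{1}{\left(L - 54\right) - 2467} + r} = \sqrt{\frac{1}{\left(-1627 - 54\right) - 2467} + \sqrt{107}} = \sqrt{\frac{1}{-1681 - 2467} + \sqrt{107}} = \sqrt{\frac{1}{-4148} + \sqrt{107}} = \sqrt{- \frac{1}{4148} + \sqrt{107}}$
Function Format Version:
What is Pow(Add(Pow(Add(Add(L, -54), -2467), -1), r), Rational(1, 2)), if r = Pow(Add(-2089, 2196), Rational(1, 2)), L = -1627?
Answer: Mul(Rational(1, 2074), Pow(Add(-1037, Mul(4301476, Pow(107, Rational(1, 2)))), Rational(1, 2))) ≈ 3.2162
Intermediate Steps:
r = Pow(107, Rational(1, 2)) ≈ 10.344
Pow(Add(Pow(Add(Add(L, -54), -2467), -1), r), Rational(1, 2)) = Pow(Add(Pow(Add(Add(-1627, -54), -2467), -1), Pow(107, Rational(1, 2))), Rational(1, 2)) = Pow(Add(Pow(Add(-1681, -2467), -1), Pow(107, Rational(1, 2))), Rational(1, 2)) = Pow(Add(Pow(-4148, -1), Pow(107, Rational(1, 2))), Rational(1, 2)) = Pow(Add(Rational(-1, 4148), Pow(107, Rational(1, 2))), Rational(1, 2))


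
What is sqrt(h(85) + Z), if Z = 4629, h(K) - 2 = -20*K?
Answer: sqrt(2931) ≈ 54.139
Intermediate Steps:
h(K) = 2 - 20*K
sqrt(h(85) + Z) = sqrt((2 - 20*85) + 4629) = sqrt((2 - 1700) + 4629) = sqrt(-1698 + 4629) = sqrt(2931)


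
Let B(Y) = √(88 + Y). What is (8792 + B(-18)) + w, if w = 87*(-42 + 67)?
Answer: 10967 + √70 ≈ 10975.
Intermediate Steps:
w = 2175 (w = 87*25 = 2175)
(8792 + B(-18)) + w = (8792 + √(88 - 18)) + 2175 = (8792 + √70) + 2175 = 10967 + √70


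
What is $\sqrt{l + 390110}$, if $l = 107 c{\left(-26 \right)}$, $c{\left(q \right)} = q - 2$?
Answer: $\sqrt{387114} \approx 622.18$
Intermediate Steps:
$c{\left(q \right)} = -2 + q$ ($c{\left(q \right)} = q - 2 = -2 + q$)
$l = -2996$ ($l = 107 \left(-2 - 26\right) = 107 \left(-28\right) = -2996$)
$\sqrt{l + 390110} = \sqrt{-2996 + 390110} = \sqrt{387114}$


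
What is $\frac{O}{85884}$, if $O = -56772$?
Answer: $- \frac{4731}{7157} \approx -0.66103$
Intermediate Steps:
$\frac{O}{85884} = - \frac{56772}{85884} = \left(-56772\right) \frac{1}{85884} = - \frac{4731}{7157}$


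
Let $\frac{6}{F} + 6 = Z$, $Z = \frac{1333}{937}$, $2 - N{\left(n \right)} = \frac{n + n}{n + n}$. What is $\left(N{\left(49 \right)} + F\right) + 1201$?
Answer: $\frac{5149756}{4289} \approx 1200.7$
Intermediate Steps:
$N{\left(n \right)} = 1$ ($N{\left(n \right)} = 2 - \frac{n + n}{n + n} = 2 - \frac{2 n}{2 n} = 2 - 2 n \frac{1}{2 n} = 2 - 1 = 1$)
$Z = \frac{1333}{937}$ ($Z = 1333 \cdot \frac{1}{937} = \frac{1333}{937} \approx 1.4226$)
$F = - \frac{5622}{4289}$ ($F = \frac{6}{-6 + \frac{1333}{937}} = \frac{6}{- \frac{4289}{937}} = 6 \left(- \frac{937}{4289}\right) = - \frac{5622}{4289} \approx -1.3108$)
$\left(N{\left(49 \right)} + F\right) + 1201 = \left(1 - \frac{5622}{4289}\right) + 1201 = - \frac{1333}{4289} + 1201 = \frac{5149756}{4289}$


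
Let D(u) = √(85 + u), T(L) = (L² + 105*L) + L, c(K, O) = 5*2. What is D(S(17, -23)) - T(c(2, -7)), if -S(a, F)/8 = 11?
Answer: -1160 + I*√3 ≈ -1160.0 + 1.732*I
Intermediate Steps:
c(K, O) = 10
S(a, F) = -88 (S(a, F) = -8*11 = -88)
T(L) = L² + 106*L
D(S(17, -23)) - T(c(2, -7)) = √(85 - 88) - 10*(106 + 10) = √(-3) - 10*116 = I*√3 - 1*1160 = I*√3 - 1160 = -1160 + I*√3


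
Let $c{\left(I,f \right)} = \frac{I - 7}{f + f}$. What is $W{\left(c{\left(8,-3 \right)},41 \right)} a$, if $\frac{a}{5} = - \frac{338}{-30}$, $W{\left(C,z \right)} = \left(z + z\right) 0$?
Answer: $0$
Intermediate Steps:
$c{\left(I,f \right)} = \frac{-7 + I}{2 f}$
$W{\left(C,z \right)} = 0$ ($W{\left(C,z \right)} = 2 z 0 = 0$)
$a = \frac{169}{3}$ ($a = 5 \left(- \frac{338}{-30}\right) = 5 \left(\left(-338\right) \left(- \frac{1}{30}\right)\right) = 5 \cdot \frac{169}{15} = \frac{169}{3} \approx 56.333$)
$W{\left(c{\left(8,-3 \right)},41 \right)} a = 0 \cdot \frac{169}{3} = 0$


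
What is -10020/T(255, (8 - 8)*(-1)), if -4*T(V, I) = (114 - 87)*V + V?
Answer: 668/119 ≈ 5.6134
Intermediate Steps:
T(V, I) = -7*V (T(V, I) = -((114 - 87)*V + V)/4 = -(27*V + V)/4 = -7*V)
-10020/T(255, (8 - 8)*(-1)) = -10020/((-7*255)) = -10020/(-1785) = -10020*(-1/1785) = 668/119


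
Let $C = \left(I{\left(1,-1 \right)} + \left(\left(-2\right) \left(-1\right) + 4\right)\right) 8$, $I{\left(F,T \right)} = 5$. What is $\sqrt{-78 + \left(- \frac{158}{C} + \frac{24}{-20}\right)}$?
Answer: $\frac{i \sqrt{980045}}{110} \approx 8.9997 i$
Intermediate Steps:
$C = 88$ ($C = \left(5 + \left(\left(-2\right) \left(-1\right) + 4\right)\right) 8 = \left(5 + \left(2 + 4\right)\right) 8 = \left(5 + 6\right) 8 = 11 \cdot 8 = 88$)
$\sqrt{-78 + \left(- \frac{158}{C} + \frac{24}{-20}\right)} = \sqrt{-78 + \left(- \frac{158}{88} + \frac{24}{-20}\right)} = \sqrt{-78 + \left(\left(-158\right) \frac{1}{88} + 24 \left(- \frac{1}{20}\right)\right)} = \sqrt{-78 - \frac{659}{220}} = \sqrt{- \frac{17819}{220}} = \frac{i \sqrt{980045}}{110}$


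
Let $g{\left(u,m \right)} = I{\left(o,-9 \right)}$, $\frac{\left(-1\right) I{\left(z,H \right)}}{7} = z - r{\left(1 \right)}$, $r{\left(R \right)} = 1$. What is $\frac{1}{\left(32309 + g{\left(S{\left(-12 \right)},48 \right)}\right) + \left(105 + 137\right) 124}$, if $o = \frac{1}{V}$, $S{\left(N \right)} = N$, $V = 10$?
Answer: $\frac{10}{623233} \approx 1.6045 \cdot 10^{-5}$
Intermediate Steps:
$o = \frac{1}{10} \approx 0.1$
$I{\left(z,H \right)} = 7 - 7 z$ ($I{\left(z,H \right)} = - 7 \left(z - 1\right) = - 7 \left(-1 + z\right) = 7 - 7 z$)
$g{\left(u,m \right)} = \frac{63}{10}$ ($g{\left(u,m \right)} = 7 - \frac{7}{10} = \frac{63}{10}$)
$\frac{1}{\left(32309 + g{\left(S{\left(-12 \right)},48 \right)}\right) + \left(105 + 137\right) 124} = \frac{1}{\left(32309 + \frac{63}{10}\right) + \left(105 + 137\right) 124} = \frac{1}{\frac{323153}{10} + 242 \cdot 124} = \frac{1}{\frac{323153}{10} + 30008} = \frac{1}{\frac{623233}{10}} = \frac{10}{623233}$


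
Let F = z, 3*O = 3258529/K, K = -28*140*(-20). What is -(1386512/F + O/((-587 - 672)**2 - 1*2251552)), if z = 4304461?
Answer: -31046749571078933/96391627151601600 ≈ -0.32209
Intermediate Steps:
K = 78400 (K = -3920*(-20) = 78400)
O = 3258529/235200 (O = (3258529/78400)/3 = (3258529*(1/78400))/3 = (1/3)*(3258529/78400) = 3258529/235200 ≈ 13.854)
F = 4304461
-(1386512/F + O/((-587 - 672)**2 - 1*2251552)) = -(1386512/4304461 + 3258529/(235200*((-587 - 672)**2 - 1*2251552))) = -(1386512*(1/4304461) + 3258529/(235200*((-1259)**2 - 2251552))) = -(1386512/4304461 + 3258529/(235200*(1585081 - 2251552))) = -(1386512/4304461 + (3258529/235200)/(-666471)) = -(1386512/4304461 + (3258529/235200)*(-1/666471)) = -(1386512/4304461 - 3258529/156753979200) = -1*31046749571078933/96391627151601600 = -31046749571078933/96391627151601600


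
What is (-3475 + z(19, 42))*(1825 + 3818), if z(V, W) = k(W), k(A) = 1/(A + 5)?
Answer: -921637332/47 ≈ -1.9609e+7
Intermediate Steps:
k(A) = 1/(5 + A)
z(V, W) = 1/(5 + W)
(-3475 + z(19, 42))*(1825 + 3818) = (-3475 + 1/(5 + 42))*(1825 + 3818) = (-3475 + 1/47)*5643 = -163324/47*5643 = -921637332/47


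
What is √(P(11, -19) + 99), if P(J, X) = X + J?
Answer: √91 ≈ 9.5394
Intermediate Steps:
P(J, X) = J + X
√(P(11, -19) + 99) = √((11 - 19) + 99) = √(-8 + 99) = √91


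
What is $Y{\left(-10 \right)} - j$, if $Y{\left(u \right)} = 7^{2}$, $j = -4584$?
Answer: $4633$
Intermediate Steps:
$Y{\left(u \right)} = 49$
$Y{\left(-10 \right)} - j = 49 - -4584 = 49 + 4584 = 4633$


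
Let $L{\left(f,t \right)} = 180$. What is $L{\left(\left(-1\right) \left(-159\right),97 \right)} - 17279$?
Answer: $-17099$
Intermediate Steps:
$L{\left(\left(-1\right) \left(-159\right),97 \right)} - 17279 = 180 - 17279 = -17099$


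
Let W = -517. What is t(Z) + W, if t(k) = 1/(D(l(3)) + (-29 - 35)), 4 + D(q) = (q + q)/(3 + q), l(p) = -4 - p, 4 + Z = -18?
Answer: -66695/129 ≈ -517.02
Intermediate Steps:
Z = -22 (Z = -4 - 18 = -22)
D(q) = -4 + 2*q/(3 + q) (D(q) = -4 + (q + q)/(3 + q) = -4 + (2*q)/(3 + q) = -4 + 2*q/(3 + q))
t(k) = -2/129 (t(k) = 1/(2*(-6 - (-4 - 1*3))/(3 + (-4 - 1*3)) + (-29 - 35)) = 1/(2*(-6 - (-4 - 3))/(3 + (-4 - 3)) - 64) = 1/(2*(-6 - 1*(-7))/(3 - 7) - 64) = 1/(2*(-6 + 7)/(-4) - 64) = 1/(2*(-1/4)*1 - 64) = 1/(-1/2 - 64) = 1/(-129/2) = -2/129)
t(Z) + W = -2/129 - 517 = -66695/129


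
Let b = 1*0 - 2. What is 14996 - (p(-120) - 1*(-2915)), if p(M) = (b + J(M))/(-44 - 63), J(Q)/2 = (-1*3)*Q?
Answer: 1293385/107 ≈ 12088.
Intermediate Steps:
b = -2 (b = 0 - 2 = -2)
J(Q) = -6*Q (J(Q) = 2*((-1*3)*Q) = 2*(-3*Q) = -6*Q)
p(M) = 2/107 + 6*M/107 (p(M) = (-2 - 6*M)/(-44 - 63) = (-2 - 6*M)/(-107) = (-2 - 6*M)*(-1/107) = 2/107 + 6*M/107)
14996 - (p(-120) - 1*(-2915)) = 14996 - ((2/107 + (6/107)*(-120)) - 1*(-2915)) = 14996 - ((2/107 - 720/107) + 2915) = 14996 - (-718/107 + 2915) = 14996 - 1*311187/107 = 14996 - 311187/107 = 1293385/107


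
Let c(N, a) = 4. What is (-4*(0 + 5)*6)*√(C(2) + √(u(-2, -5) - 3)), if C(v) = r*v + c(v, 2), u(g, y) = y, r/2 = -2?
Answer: -120*√(-4 + 2*I*√2) ≈ -80.453 - 253.13*I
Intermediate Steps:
r = -4 (r = 2*(-2) = -4)
C(v) = 4 - 4*v (C(v) = -4*v + 4 = 4 - 4*v)
(-4*(0 + 5)*6)*√(C(2) + √(u(-2, -5) - 3)) = (-4*(0 + 5)*6)*√((4 - 4*2) + √(-5 - 3)) = (-4*5*6)*√((4 - 8) + √(-8)) = (-20*6)*√(-4 + 2*I*√2) = -120*√(-4 + 2*I*√2)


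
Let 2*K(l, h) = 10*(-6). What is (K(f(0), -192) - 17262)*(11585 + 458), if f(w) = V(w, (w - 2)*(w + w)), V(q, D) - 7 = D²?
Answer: -208247556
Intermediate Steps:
V(q, D) = 7 + D²
f(w) = 7 + 4*w²*(-2 + w)² (f(w) = 7 + ((w - 2)*(w + w))² = 7 + ((-2 + w)*(2*w))² = 7 + (2*w*(-2 + w))² = 7 + 4*w²*(-2 + w)²)
K(l, h) = -30 (K(l, h) = (10*(-6))/2 = (½)*(-60) = -30)
(K(f(0), -192) - 17262)*(11585 + 458) = (-30 - 17262)*(11585 + 458) = -17292*12043 = -208247556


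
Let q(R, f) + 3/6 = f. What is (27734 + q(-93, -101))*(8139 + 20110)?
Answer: 1561180985/2 ≈ 7.8059e+8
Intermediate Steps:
q(R, f) = -1/2 + f
(27734 + q(-93, -101))*(8139 + 20110) = (27734 + (-1/2 - 101))*(8139 + 20110) = (27734 - 203/2)*28249 = (55265/2)*28249 = 1561180985/2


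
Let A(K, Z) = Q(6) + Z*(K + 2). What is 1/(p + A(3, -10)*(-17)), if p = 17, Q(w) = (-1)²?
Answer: 1/850 ≈ 0.0011765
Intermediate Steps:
Q(w) = 1
A(K, Z) = 1 + Z*(2 + K) (A(K, Z) = 1 + Z*(K + 2) = 1 + Z*(2 + K))
1/(p + A(3, -10)*(-17)) = 1/(17 + (1 + 2*(-10) + 3*(-10))*(-17)) = 1/(17 + (1 - 20 - 30)*(-17)) = 1/(17 - 49*(-17)) = 1/(17 + 833) = 1/850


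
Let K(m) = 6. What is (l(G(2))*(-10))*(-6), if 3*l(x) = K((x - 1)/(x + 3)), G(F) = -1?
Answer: 120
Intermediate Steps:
l(x) = 2 (l(x) = (⅓)*6 = 2)
(l(G(2))*(-10))*(-6) = (2*(-10))*(-6) = -20*(-6) = 120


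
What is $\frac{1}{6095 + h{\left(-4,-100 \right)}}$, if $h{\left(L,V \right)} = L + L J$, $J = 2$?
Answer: $\frac{1}{6083} \approx 0.00016439$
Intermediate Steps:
$h{\left(L,V \right)} = 3 L$ ($h{\left(L,V \right)} = L + L 2 = L + 2 L = 3 L$)
$\frac{1}{6095 + h{\left(-4,-100 \right)}} = \frac{1}{6095 + 3 \left(-4\right)} = \frac{1}{6095 - 12} = \frac{1}{6083}$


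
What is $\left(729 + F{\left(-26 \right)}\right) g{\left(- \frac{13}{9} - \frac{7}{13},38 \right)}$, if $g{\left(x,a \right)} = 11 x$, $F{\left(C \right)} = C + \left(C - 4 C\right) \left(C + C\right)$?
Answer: $\frac{8556856}{117} \approx 73136.0$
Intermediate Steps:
$F{\left(C \right)} = C - 6 C^{2}$ ($F{\left(C \right)} = C + - 3 C 2 C = C - 6 C^{2}$)
$\left(729 + F{\left(-26 \right)}\right) g{\left(- \frac{13}{9} - \frac{7}{13},38 \right)} = \left(729 - 26 \left(1 - -156\right)\right) 11 \left(- \frac{13}{9} - \frac{7}{13}\right) = \left(729 - 26 \left(1 + 156\right)\right) 11 \left(\left(-13\right) \frac{1}{9} - \frac{7}{13}\right) = \left(729 - 4082\right) 11 \left(- \frac{13}{9} - \frac{7}{13}\right) = \left(729 - 4082\right) 11 \left(- \frac{232}{117}\right) = \left(-3353\right) \left(- \frac{2552}{117}\right) = \frac{8556856}{117}$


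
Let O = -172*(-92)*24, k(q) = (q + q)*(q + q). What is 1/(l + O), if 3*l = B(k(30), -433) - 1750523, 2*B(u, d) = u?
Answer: -3/609395 ≈ -4.9229e-6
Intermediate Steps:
k(q) = 4*q² (k(q) = (2*q)*(2*q) = 4*q²)
B(u, d) = u/2
l = -1748723/3 (l = ((4*30²)/2 - 1750523)/3 = ((4*900)/2 - 1750523)/3 = ((½)*3600 - 1750523)/3 = (1800 - 1750523)/3 = (⅓)*(-1748723) = -1748723/3 ≈ -5.8291e+5)
O = 379776 (O = 15824*24 = 379776)
1/(l + O) = 1/(-1748723/3 + 379776) = 1/(-609395/3) = -3/609395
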